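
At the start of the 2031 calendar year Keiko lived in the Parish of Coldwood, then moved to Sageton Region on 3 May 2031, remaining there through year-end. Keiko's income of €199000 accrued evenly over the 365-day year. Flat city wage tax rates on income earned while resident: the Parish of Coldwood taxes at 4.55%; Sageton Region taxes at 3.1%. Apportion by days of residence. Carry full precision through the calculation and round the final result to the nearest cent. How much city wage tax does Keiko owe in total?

€7133.47

The Parish of Coldwood, 1 January – 2 May 2031: 122 days → €199000 × 4.55% × 122/365 = €3026.4356
Sageton Region, 3 May – 31 December 2031: 243 days → €199000 × 3.1% × 243/365 = €4107.0329
Total = €7133.4685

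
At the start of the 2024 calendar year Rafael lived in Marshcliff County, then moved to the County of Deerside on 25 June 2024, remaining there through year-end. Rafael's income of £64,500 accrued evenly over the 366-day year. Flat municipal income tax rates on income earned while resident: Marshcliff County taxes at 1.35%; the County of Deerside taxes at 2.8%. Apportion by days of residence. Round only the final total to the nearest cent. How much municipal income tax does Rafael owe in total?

Marshcliff County, 1 January – 24 June 2024: 176 days → £64,500 × 1.35% × 176/366 = £418.7213
The County of Deerside, 25 June – 31 December 2024: 190 days → £64,500 × 2.8% × 190/366 = £937.5410
Total = £1,356.2623

£1,356.26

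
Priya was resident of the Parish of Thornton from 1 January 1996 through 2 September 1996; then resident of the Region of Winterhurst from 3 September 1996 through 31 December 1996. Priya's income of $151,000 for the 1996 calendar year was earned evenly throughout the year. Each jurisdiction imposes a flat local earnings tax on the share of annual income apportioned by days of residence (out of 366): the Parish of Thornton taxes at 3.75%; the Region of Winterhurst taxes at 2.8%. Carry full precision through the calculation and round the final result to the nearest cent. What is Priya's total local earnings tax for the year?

The Parish of Thornton, 1 January – 2 September 1996: 246 days → $151,000 × 3.75% × 246/366 = $3,805.9426
The Region of Winterhurst, 3 September – 31 December 1996: 120 days → $151,000 × 2.8% × 120/366 = $1,386.2295
Total = $5,192.1721

$5,192.17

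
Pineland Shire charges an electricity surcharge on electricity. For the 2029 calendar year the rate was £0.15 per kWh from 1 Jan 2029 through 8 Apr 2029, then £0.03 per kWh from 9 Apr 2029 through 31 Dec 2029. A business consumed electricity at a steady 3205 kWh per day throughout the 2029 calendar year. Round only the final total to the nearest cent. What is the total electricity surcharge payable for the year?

£72,785.55

1 Jan – 8 Apr 2029: 98 days × 3205 kWh/day = 314,090 kWh at £0.15/kWh → £47,113.50
9 Apr – 31 Dec 2029: 267 days × 3205 kWh/day = 855,735 kWh at £0.03/kWh → £25,672.05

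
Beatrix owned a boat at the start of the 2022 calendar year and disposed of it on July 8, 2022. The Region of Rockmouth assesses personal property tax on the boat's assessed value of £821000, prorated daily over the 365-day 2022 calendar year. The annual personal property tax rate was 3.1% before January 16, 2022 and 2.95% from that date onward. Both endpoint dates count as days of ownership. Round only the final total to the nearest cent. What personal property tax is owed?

January 1 – January 15, 2022: 15 days at 3.1% → £821000 × 3.1% × 15/365 = £1045.9315
January 16 – July 8, 2022: 174 days at 2.95% → £821000 × 2.95% × 174/365 = £11545.7342
Total = £12591.6658

£12591.67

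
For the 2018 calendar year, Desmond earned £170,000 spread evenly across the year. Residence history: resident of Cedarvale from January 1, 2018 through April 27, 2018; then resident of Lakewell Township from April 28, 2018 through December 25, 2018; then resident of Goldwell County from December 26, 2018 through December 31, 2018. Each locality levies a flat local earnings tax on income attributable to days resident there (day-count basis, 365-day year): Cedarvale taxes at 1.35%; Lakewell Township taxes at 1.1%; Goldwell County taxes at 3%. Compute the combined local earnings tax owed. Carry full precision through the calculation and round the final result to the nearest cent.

£2,059.33

Cedarvale, January 1 – April 27, 2018: 117 days → £170,000 × 1.35% × 117/365 = £735.6575
Lakewell Township, April 28 – December 25, 2018: 242 days → £170,000 × 1.1% × 242/365 = £1,239.8356
Goldwell County, December 26 – December 31, 2018: 6 days → £170,000 × 3% × 6/365 = £83.8356
Total = £2,059.3288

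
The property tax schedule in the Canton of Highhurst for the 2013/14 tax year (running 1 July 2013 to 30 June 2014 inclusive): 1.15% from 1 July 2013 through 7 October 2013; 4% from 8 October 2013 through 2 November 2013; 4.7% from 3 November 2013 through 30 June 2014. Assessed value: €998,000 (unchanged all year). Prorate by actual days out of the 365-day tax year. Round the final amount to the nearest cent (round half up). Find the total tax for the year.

1 July – 7 October 2013: 99 days at 1.15% → €998,000 × 1.15% × 99/365 = €3,112.9397
8 October – 2 November 2013: 26 days at 4% → €998,000 × 4% × 26/365 = €2,843.6164
3 November 2013 – 30 June 2014: 240 days at 4.7% → €998,000 × 4.7% × 240/365 = €30,842.3014
Total = €36,798.8575

€36,798.86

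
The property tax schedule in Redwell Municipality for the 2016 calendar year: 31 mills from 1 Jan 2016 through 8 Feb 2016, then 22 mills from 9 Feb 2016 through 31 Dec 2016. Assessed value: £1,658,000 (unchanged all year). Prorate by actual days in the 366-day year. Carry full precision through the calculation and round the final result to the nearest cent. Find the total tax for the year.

£38,066.05

1 Jan – 8 Feb 2016: 39 days at 31 mills → £1,658,000 × 3.1% × 39/366 = £5,476.8361
9 Feb – 31 Dec 2016: 327 days at 22 mills → £1,658,000 × 2.2% × 327/366 = £32,589.2131
Total = £38,066.0492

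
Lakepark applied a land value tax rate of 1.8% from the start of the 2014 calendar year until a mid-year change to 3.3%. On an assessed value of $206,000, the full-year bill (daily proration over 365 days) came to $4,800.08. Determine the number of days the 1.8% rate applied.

236 days

Let d = days at the first rate; then 365 − d days at the second rate.
$206,000 × [1.8%·d + 3.3%·(365−d)] / 365 = $4,800.08
Solving gives d = 236, so the new rate took effect on 25 Aug 2014.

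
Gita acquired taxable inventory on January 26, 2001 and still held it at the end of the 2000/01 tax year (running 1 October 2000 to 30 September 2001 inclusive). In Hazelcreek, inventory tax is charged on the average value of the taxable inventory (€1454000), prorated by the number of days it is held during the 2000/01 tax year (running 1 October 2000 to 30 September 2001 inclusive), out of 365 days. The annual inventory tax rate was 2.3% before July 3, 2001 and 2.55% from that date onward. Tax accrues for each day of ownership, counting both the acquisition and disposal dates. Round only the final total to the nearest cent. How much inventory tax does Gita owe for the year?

January 26 – July 2, 2001: 158 days at 2.3% → €1454000 × 2.3% × 158/365 = €14476.2630
July 3 – September 30, 2001: 90 days at 2.55% → €1454000 × 2.55% × 90/365 = €9142.2740
Total = €23618.5370

€23618.54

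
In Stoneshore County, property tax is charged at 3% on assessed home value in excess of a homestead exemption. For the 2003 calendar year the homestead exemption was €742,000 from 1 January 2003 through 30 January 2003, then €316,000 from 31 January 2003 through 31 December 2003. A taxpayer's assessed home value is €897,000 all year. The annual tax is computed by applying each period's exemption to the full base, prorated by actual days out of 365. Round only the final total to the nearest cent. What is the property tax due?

€16,379.59

1 January – 30 January 2003: 30 days, exemption €742,000 → (€897,000 − €742,000) × 3% × 30/365 = €382.1918
31 January – 31 December 2003: 335 days, exemption €316,000 → (€897,000 − €316,000) × 3% × 335/365 = €15,997.3973
Total = €16,379.5890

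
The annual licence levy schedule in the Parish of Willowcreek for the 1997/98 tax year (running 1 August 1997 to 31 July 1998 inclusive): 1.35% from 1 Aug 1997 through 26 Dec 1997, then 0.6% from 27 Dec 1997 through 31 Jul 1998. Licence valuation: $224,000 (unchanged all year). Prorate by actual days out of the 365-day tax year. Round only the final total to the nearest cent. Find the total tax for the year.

1 Aug – 26 Dec 1997: 148 days at 1.35% → $224,000 × 1.35% × 148/365 = $1,226.1699
27 Dec 1997 – 31 Jul 1998: 217 days at 0.6% → $224,000 × 0.6% × 217/365 = $799.0356
Total = $2,025.2055

$2,025.21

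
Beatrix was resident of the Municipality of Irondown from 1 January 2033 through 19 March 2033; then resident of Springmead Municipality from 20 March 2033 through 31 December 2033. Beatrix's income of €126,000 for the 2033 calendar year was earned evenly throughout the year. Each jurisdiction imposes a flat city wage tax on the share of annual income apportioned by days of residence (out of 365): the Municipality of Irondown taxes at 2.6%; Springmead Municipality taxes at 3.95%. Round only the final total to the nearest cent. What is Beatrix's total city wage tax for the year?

€4,613.50

The Municipality of Irondown, 1 January – 19 March 2033: 78 days → €126,000 × 2.6% × 78/365 = €700.0767
Springmead Municipality, 20 March – 31 December 2033: 287 days → €126,000 × 3.95% × 287/365 = €3,913.4219
Total = €4,613.4986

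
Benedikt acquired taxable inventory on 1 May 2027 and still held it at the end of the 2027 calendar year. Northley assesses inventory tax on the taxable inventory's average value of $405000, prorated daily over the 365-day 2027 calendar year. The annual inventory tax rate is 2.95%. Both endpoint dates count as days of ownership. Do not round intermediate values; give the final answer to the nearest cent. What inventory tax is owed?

Days held (1 May – 31 December 2027): 245 out of 365
Tax = $405000 × 2.95% × 245/365 = $8019.5548

$8019.55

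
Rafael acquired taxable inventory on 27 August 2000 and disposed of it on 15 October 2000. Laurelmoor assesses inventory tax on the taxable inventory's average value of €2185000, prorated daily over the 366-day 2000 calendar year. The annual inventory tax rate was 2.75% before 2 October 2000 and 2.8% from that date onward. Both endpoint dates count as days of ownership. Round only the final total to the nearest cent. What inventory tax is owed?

27 August – 1 October 2000: 36 days at 2.75% → €2185000 × 2.75% × 36/366 = €5910.2459
2 October – 15 October 2000: 14 days at 2.8% → €2185000 × 2.8% × 14/366 = €2340.2186
Total = €8250.4645

€8250.46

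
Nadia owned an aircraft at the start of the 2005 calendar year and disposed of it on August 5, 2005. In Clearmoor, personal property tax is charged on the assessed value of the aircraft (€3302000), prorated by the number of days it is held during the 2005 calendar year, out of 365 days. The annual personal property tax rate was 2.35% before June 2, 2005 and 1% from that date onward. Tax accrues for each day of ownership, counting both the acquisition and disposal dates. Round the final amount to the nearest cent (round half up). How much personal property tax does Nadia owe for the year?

January 1 – June 1, 2005: 152 days at 2.35% → €3302000 × 2.35% × 152/365 = €32314.3671
June 2 – August 5, 2005: 65 days at 1% → €3302000 × 1% × 65/365 = €5880.2740
Total = €38194.6411

€38194.64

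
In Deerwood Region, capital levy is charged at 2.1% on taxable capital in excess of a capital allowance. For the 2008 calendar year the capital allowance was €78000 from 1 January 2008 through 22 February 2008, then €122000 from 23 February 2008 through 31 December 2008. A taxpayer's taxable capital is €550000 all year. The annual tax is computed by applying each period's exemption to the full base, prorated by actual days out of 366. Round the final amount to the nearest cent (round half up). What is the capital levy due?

€9121.80

1 January – 22 February 2008: 53 days, exemption €78000 → (€550000 − €78000) × 2.1% × 53/366 = €1435.3443
23 February – 31 December 2008: 313 days, exemption €122000 → (€550000 − €122000) × 2.1% × 313/366 = €7686.4590
Total = €9121.8033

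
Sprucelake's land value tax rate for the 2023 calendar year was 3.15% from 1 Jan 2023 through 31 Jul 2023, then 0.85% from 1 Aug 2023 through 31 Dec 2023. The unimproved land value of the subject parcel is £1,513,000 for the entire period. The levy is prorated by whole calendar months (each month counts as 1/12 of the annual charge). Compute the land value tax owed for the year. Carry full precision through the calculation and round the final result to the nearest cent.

£33,159.92

1 Jan – 31 Jul 2023: 7 months at 3.15% → £1,513,000 × 3.15% × 7/12 = £27,801.3750
1 Aug – 31 Dec 2023: 5 months at 0.85% → £1,513,000 × 0.85% × 5/12 = £5,358.5417
Total = £33,159.9167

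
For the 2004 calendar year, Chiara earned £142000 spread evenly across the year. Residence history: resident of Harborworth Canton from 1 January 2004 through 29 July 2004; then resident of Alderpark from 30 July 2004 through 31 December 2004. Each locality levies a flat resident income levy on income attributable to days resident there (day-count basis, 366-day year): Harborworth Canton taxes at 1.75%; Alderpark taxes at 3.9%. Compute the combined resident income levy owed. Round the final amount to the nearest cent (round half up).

Harborworth Canton, 1 January – 29 July 2004: 211 days → £142000 × 1.75% × 211/366 = £1432.6093
Alderpark, 30 July – 31 December 2004: 155 days → £142000 × 3.9% × 155/366 = £2345.3279
Total = £3777.9372

£3777.94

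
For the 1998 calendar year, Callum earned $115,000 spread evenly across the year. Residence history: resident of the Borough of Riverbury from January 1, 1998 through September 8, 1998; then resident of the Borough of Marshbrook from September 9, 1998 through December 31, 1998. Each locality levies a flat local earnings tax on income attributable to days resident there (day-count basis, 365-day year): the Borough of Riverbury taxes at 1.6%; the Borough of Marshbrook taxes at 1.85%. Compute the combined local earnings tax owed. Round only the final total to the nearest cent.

The Borough of Riverbury, January 1 – September 8, 1998: 251 days → $115,000 × 1.6% × 251/365 = $1,265.3151
The Borough of Marshbrook, September 9 – December 31, 1998: 114 days → $115,000 × 1.85% × 114/365 = $664.4795
Total = $1,929.7945

$1,929.79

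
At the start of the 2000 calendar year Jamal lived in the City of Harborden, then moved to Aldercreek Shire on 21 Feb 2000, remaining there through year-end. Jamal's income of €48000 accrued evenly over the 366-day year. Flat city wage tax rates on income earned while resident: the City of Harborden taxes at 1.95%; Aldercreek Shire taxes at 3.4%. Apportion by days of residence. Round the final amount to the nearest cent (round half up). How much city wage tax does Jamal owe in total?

The City of Harborden, 1 Jan – 20 Feb 2000: 51 days → €48000 × 1.95% × 51/366 = €130.4262
Aldercreek Shire, 21 Feb – 31 Dec 2000: 315 days → €48000 × 3.4% × 315/366 = €1404.5902
Total = €1535.0164

€1535.02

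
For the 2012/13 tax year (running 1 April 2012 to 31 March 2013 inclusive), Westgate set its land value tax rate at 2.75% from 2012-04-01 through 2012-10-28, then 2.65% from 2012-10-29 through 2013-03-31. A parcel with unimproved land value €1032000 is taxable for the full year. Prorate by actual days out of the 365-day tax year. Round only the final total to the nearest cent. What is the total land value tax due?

2012-04-01 to 2012-10-28: 211 days at 2.75% → €1032000 × 2.75% × 211/365 = €16405.9726
2012-10-29 to 2013-03-31: 154 days at 2.65% → €1032000 × 2.65% × 154/365 = €11538.6082
Total = €27944.5808

€27944.58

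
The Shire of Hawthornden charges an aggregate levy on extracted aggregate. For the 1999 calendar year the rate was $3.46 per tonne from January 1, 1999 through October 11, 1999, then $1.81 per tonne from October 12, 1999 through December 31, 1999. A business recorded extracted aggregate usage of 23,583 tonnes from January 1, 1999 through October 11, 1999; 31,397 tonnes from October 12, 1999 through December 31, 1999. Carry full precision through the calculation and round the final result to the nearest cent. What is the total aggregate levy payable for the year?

January 1 – October 11, 1999: 23,583 tonnes at $3.46/tonne → $81,597.18
October 12 – December 31, 1999: 31,397 tonnes at $1.81/tonne → $56,828.57

$138,425.75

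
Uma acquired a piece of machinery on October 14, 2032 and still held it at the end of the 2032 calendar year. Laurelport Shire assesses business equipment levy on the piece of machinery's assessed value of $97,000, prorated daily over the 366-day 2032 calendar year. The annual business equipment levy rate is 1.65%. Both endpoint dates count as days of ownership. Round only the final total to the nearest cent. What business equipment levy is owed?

Days held (October 14 – December 31, 2032): 79 out of 366
Tax = $97,000 × 1.65% × 79/366 = $345.4631

$345.46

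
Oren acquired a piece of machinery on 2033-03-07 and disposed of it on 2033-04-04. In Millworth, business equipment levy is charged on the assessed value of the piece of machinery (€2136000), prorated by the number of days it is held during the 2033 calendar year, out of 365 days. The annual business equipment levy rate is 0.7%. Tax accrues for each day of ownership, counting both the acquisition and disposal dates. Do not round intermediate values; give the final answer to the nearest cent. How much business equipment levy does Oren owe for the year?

€1187.97

Days held (2033-03-07 to 2033-04-04): 29 out of 365
Tax = €2136000 × 0.7% × 29/365 = €1187.9671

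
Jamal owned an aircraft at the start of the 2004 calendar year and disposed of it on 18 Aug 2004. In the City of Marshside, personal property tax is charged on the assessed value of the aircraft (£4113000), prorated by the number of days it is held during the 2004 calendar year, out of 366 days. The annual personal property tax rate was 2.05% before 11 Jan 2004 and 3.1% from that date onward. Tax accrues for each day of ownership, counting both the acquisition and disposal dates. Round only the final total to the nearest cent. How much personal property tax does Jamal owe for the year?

£79293.25

1 Jan – 10 Jan 2004: 10 days at 2.05% → £4113000 × 2.05% × 10/366 = £2303.7295
11 Jan – 18 Aug 2004: 221 days at 3.1% → £4113000 × 3.1% × 221/366 = £76989.5164
Total = £79293.2459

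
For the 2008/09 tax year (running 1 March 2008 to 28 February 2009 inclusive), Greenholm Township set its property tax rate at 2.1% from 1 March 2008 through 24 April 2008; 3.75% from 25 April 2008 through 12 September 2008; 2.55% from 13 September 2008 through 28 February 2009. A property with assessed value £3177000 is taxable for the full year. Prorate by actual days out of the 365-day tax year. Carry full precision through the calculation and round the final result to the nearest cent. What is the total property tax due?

£93586.59

1 March – 24 April 2008: 55 days at 2.1% → £3177000 × 2.1% × 55/365 = £10053.2466
25 April – 12 September 2008: 141 days at 3.75% → £3177000 × 3.75% × 141/365 = £46022.9795
13 September 2008 – 28 February 2009: 169 days at 2.55% → £3177000 × 2.55% × 169/365 = £37510.3603
Total = £93586.5863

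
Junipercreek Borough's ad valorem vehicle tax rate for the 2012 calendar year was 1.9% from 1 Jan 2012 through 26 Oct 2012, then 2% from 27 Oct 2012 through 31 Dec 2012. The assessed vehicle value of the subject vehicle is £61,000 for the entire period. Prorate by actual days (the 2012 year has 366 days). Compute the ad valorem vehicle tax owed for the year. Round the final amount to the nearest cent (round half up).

1 Jan – 26 Oct 2012: 300 days at 1.9% → £61,000 × 1.9% × 300/366 = £950.0000
27 Oct – 31 Dec 2012: 66 days at 2% → £61,000 × 2% × 66/366 = £220.0000
Total = £1,170.0000

£1,170.00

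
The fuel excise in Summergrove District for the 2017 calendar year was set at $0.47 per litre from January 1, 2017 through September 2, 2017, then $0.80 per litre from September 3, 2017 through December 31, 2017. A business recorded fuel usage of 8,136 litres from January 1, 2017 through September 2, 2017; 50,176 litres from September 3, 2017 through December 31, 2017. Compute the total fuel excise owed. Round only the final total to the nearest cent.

$43964.72

January 1 – September 2, 2017: 8,136 litres at $0.47/litre → $3823.92
September 3 – December 31, 2017: 50,176 litres at $0.80/litre → $40140.80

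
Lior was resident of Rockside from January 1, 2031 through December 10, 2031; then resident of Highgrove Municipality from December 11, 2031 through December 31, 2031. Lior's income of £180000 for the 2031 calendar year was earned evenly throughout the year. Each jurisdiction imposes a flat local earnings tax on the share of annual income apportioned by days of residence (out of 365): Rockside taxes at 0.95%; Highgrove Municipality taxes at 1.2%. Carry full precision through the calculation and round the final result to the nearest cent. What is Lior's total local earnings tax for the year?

Rockside, January 1 – December 10, 2031: 344 days → £180000 × 0.95% × 344/365 = £1611.6164
Highgrove Municipality, December 11 – December 31, 2031: 21 days → £180000 × 1.2% × 21/365 = £124.2740
Total = £1735.8904

£1735.89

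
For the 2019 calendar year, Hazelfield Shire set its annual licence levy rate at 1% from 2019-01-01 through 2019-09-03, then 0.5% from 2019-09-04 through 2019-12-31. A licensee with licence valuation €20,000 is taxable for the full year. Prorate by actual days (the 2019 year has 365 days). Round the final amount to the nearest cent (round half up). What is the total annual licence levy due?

2019-01-01 to 2019-09-03: 246 days at 1% → €20,000 × 1% × 246/365 = €134.7945
2019-09-04 to 2019-12-31: 119 days at 0.5% → €20,000 × 0.5% × 119/365 = €32.6027
Total = €167.3973

€167.40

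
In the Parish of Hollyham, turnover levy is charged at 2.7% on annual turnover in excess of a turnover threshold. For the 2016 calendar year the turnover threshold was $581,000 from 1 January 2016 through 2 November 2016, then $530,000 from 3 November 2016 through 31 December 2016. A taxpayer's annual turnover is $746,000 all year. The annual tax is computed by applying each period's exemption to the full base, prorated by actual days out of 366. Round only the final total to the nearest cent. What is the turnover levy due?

$4,676.98

1 January – 2 November 2016: 307 days, exemption $581,000 → ($746,000 − $581,000) × 2.7% × 307/366 = $3,736.8443
3 November – 31 December 2016: 59 days, exemption $530,000 → ($746,000 − $530,000) × 2.7% × 59/366 = $940.1311
Total = $4,676.9754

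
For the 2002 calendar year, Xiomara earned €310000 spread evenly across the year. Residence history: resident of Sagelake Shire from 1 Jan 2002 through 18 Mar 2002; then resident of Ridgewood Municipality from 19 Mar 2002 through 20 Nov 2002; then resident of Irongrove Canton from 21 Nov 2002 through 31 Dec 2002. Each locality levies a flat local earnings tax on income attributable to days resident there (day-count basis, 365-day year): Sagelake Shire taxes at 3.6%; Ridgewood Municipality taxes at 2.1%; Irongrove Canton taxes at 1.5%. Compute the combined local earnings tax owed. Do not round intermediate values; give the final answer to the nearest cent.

€7282.03

Sagelake Shire, 1 Jan – 18 Mar 2002: 77 days → €310000 × 3.6% × 77/365 = €2354.3014
Ridgewood Municipality, 19 Mar – 20 Nov 2002: 247 days → €310000 × 2.1% × 247/365 = €4405.3973
Irongrove Canton, 21 Nov – 31 Dec 2002: 41 days → €310000 × 1.5% × 41/365 = €522.3288
Total = €7282.0274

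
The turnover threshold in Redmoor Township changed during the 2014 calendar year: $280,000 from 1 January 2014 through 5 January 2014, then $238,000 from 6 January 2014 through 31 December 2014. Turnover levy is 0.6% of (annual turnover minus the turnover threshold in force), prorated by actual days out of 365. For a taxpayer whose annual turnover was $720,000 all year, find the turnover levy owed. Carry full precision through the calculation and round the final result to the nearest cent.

1 January – 5 January 2014: 5 days, exemption $280,000 → ($720,000 − $280,000) × 0.6% × 5/365 = $36.1644
6 January – 31 December 2014: 360 days, exemption $238,000 → ($720,000 − $238,000) × 0.6% × 360/365 = $2,852.3836
Total = $2,888.5479

$2,888.55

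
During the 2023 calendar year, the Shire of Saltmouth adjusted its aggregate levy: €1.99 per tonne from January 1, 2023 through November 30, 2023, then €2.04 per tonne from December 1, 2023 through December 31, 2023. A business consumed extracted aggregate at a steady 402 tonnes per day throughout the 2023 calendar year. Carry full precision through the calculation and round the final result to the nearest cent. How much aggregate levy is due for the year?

January 1 – November 30, 2023: 334 days × 402 tonnes/day = 134,268 tonnes at €1.99/tonne → €267,193.32
December 1 – December 31, 2023: 31 days × 402 tonnes/day = 12,462 tonnes at €2.04/tonne → €25,422.48

€292,615.80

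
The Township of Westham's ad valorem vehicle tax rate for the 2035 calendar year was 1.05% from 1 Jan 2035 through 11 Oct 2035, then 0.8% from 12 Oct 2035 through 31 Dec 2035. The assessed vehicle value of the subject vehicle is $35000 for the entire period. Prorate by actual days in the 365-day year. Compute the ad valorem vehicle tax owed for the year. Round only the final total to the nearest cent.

1 Jan – 11 Oct 2035: 284 days at 1.05% → $35000 × 1.05% × 284/365 = $285.9452
12 Oct – 31 Dec 2035: 81 days at 0.8% → $35000 × 0.8% × 81/365 = $62.1370
Total = $348.0822

$348.08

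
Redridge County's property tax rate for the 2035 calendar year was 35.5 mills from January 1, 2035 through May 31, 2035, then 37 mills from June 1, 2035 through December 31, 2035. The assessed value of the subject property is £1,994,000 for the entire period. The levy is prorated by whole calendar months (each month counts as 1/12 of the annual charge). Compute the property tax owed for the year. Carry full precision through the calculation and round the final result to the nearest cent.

January 1 – May 31, 2035: 5 months at 35.5 mills → £1,994,000 × 3.55% × 5/12 = £29,494.5833
June 1 – December 31, 2035: 7 months at 37 mills → £1,994,000 × 3.7% × 7/12 = £43,037.1667
Total = £72,531.7500

£72,531.75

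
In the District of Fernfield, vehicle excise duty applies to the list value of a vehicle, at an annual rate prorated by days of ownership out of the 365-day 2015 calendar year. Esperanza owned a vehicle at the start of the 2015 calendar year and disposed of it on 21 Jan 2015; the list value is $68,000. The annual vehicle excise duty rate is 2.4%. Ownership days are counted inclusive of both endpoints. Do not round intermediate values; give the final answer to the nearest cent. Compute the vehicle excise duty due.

Days held (1 Jan – 21 Jan 2015): 21 out of 365
Tax = $68,000 × 2.4% × 21/365 = $93.8959

$93.90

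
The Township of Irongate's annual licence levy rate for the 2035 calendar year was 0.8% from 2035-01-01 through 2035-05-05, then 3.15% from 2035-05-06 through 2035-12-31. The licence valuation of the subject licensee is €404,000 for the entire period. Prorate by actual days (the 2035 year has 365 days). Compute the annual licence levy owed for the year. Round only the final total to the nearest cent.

2035-01-01 to 2035-05-05: 125 days at 0.8% → €404,000 × 0.8% × 125/365 = €1,106.8493
2035-05-06 to 2035-12-31: 240 days at 3.15% → €404,000 × 3.15% × 240/365 = €8,367.7808
Total = €9,474.6301

€9,474.63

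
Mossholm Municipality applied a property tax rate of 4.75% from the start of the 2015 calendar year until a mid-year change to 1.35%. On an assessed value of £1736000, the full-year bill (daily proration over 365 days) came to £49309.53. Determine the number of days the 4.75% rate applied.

Let d = days at the first rate; then 365 − d days at the second rate.
£1736000 × [4.75%·d + 1.35%·(365−d)] / 365 = £49309.53
Solving gives d = 160, so the new rate took effect on 10 June 2015.

160 days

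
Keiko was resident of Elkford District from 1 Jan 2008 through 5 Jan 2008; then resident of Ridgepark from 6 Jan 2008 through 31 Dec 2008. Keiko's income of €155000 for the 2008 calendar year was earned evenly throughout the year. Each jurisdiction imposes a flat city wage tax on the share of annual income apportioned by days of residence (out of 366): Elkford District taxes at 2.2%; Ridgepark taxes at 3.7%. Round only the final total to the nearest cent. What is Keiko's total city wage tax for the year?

€5703.24

Elkford District, 1 Jan – 5 Jan 2008: 5 days → €155000 × 2.2% × 5/366 = €46.5847
Ridgepark, 6 Jan – 31 Dec 2008: 361 days → €155000 × 3.7% × 361/366 = €5656.6530
Total = €5703.2377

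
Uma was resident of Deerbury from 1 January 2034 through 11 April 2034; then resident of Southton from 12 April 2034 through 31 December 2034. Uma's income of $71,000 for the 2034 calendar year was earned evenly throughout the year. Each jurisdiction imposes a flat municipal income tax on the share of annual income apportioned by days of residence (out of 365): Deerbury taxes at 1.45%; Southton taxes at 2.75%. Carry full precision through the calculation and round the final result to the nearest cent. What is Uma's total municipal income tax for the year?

Deerbury, 1 January – 11 April 2034: 101 days → $71,000 × 1.45% × 101/365 = $284.8753
Southton, 12 April – 31 December 2034: 264 days → $71,000 × 2.75% × 264/365 = $1,412.2192
Total = $1,697.0945

$1,697.09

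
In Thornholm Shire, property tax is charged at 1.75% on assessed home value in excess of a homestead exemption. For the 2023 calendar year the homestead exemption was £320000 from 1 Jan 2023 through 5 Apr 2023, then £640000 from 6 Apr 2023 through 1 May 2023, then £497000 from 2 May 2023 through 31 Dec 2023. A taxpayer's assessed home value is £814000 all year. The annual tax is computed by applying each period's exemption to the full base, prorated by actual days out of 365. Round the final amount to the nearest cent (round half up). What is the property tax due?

£6175.44

1 Jan – 5 Apr 2023: 95 days, exemption £320000 → (£814000 − £320000) × 1.75% × 95/365 = £2250.0685
6 Apr – 1 May 2023: 26 days, exemption £640000 → (£814000 − £640000) × 1.75% × 26/365 = £216.9041
2 May – 31 Dec 2023: 244 days, exemption £497000 → (£814000 − £497000) × 1.75% × 244/365 = £3708.4658
Total = £6175.4384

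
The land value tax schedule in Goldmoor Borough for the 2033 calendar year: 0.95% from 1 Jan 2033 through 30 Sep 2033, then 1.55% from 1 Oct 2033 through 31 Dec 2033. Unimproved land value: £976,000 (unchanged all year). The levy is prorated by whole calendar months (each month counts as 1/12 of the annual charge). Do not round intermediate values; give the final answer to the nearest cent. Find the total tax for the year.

£10,736.00

1 Jan – 30 Sep 2033: 9 months at 0.95% → £976,000 × 0.95% × 9/12 = £6,954.0000
1 Oct – 31 Dec 2033: 3 months at 1.55% → £976,000 × 1.55% × 3/12 = £3,782.0000
Total = £10,736.0000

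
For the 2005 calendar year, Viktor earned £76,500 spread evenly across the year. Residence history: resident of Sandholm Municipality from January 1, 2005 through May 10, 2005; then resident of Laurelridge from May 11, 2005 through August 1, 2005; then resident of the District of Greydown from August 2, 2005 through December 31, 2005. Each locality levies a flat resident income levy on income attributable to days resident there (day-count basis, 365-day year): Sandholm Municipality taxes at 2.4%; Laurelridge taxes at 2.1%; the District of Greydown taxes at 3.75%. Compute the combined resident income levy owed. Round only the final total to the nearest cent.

£2,213.89

Sandholm Municipality, January 1 – May 10, 2005: 130 days → £76,500 × 2.4% × 130/365 = £653.9178
Laurelridge, May 11 – August 1, 2005: 83 days → £76,500 × 2.1% × 83/365 = £365.3137
The District of Greydown, August 2 – December 31, 2005: 152 days → £76,500 × 3.75% × 152/365 = £1,194.6575
Total = £2,213.8890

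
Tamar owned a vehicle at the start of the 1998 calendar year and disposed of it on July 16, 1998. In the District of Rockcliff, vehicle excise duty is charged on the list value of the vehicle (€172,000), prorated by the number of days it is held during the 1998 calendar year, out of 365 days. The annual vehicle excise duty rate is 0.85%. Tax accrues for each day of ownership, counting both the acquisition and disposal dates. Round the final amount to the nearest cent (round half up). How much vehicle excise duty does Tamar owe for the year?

Days held (January 1 – July 16, 1998): 197 out of 365
Tax = €172,000 × 0.85% × 197/365 = €789.0795

€789.08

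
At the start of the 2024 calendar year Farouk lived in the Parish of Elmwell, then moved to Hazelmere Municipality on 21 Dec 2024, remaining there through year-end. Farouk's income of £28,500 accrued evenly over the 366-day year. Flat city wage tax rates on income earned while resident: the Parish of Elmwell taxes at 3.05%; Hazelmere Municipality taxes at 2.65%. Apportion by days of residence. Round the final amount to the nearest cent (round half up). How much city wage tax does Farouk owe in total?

The Parish of Elmwell, 1 Jan – 20 Dec 2024: 355 days → £28,500 × 3.05% × 355/366 = £843.1250
Hazelmere Municipality, 21 Dec – 31 Dec 2024: 11 days → £28,500 × 2.65% × 11/366 = £22.6988
Total = £865.8238

£865.82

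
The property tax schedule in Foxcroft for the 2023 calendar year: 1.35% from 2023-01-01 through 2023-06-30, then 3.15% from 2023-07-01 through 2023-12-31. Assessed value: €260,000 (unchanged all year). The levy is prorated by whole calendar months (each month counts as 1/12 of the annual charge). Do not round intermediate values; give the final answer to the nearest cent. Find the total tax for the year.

2023-01-01 to 2023-06-30: 6 months at 1.35% → €260,000 × 1.35% × 6/12 = €1,755.0000
2023-07-01 to 2023-12-31: 6 months at 3.15% → €260,000 × 3.15% × 6/12 = €4,095.0000
Total = €5,850.0000

€5,850.00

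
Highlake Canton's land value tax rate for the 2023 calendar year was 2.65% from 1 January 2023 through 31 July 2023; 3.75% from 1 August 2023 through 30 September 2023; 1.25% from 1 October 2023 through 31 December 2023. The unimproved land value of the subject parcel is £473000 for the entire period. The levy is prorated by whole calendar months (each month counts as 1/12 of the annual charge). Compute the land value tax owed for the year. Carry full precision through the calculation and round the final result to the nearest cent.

£11746.17

1 January – 31 July 2023: 7 months at 2.65% → £473000 × 2.65% × 7/12 = £7311.7917
1 August – 30 September 2023: 2 months at 3.75% → £473000 × 3.75% × 2/12 = £2956.2500
1 October – 31 December 2023: 3 months at 1.25% → £473000 × 1.25% × 3/12 = £1478.1250
Total = £11746.1667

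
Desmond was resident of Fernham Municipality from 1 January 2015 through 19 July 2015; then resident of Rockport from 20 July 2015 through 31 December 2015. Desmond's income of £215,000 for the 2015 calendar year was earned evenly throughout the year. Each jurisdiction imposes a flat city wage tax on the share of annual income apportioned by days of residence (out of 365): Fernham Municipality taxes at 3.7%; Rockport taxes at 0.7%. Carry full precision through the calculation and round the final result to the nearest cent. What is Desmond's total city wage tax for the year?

£5,039.25

Fernham Municipality, 1 January – 19 July 2015: 200 days → £215,000 × 3.7% × 200/365 = £4,358.9041
Rockport, 20 July – 31 December 2015: 165 days → £215,000 × 0.7% × 165/365 = £680.3425
Total = £5,039.2466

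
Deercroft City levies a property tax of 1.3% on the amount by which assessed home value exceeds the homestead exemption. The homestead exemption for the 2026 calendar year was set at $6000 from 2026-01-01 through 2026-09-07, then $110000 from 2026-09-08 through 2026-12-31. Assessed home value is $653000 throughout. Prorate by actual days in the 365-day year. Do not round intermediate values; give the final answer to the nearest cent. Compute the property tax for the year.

$7985.03

2026-01-01 to 2026-09-07: 250 days, exemption $6000 → ($653000 − $6000) × 1.3% × 250/365 = $5760.9589
2026-09-08 to 2026-12-31: 115 days, exemption $110000 → ($653000 − $110000) × 1.3% × 115/365 = $2224.0685
Total = $7985.0274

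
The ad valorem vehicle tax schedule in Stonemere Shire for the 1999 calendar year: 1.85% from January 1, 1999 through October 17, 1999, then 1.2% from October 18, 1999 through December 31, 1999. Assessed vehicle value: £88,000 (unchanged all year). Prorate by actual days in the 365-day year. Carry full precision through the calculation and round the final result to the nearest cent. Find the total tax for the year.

January 1 – October 17, 1999: 290 days at 1.85% → £88,000 × 1.85% × 290/365 = £1,293.4795
October 18 – December 31, 1999: 75 days at 1.2% → £88,000 × 1.2% × 75/365 = £216.9863
Total = £1,510.4658

£1,510.47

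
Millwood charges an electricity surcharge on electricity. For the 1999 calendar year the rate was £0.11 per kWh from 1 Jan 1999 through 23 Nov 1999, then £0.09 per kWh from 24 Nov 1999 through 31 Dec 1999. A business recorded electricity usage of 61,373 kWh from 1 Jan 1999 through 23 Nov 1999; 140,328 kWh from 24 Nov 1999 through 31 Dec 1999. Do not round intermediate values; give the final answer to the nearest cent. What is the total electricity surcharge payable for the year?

1 Jan – 23 Nov 1999: 61,373 kWh at £0.11/kWh → £6,751.03
24 Nov – 31 Dec 1999: 140,328 kWh at £0.09/kWh → £12,629.52

£19,380.55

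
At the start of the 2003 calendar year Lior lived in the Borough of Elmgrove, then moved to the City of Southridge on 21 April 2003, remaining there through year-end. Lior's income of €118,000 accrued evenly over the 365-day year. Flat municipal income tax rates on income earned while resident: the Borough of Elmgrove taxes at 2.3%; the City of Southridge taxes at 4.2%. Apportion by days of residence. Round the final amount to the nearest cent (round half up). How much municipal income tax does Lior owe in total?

The Borough of Elmgrove, 1 January – 20 April 2003: 110 days → €118,000 × 2.3% × 110/365 = €817.9178
The City of Southridge, 21 April – 31 December 2003: 255 days → €118,000 × 4.2% × 255/365 = €3,462.4110
Total = €4,280.3288

€4,280.33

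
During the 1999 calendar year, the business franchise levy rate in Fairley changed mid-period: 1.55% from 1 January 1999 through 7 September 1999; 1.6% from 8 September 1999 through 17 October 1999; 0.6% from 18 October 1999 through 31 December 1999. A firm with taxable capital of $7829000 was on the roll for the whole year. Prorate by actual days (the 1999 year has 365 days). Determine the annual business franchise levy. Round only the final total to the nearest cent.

$106495.85

1 January – 7 September 1999: 250 days at 1.55% → $7829000 × 1.55% × 250/365 = $83116.0959
8 September – 17 October 1999: 40 days at 1.6% → $7829000 × 1.6% × 40/365 = $13727.5616
18 October – 31 December 1999: 75 days at 0.6% → $7829000 × 0.6% × 75/365 = $9652.1918
Total = $106495.8493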